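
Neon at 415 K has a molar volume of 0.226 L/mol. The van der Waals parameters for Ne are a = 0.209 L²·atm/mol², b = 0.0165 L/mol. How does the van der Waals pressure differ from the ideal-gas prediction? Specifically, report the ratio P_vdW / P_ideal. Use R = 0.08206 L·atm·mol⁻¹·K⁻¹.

P_vdW / P_ideal ≈ 1.052

Ideal: P_ideal = RT/V_m = (0.08206)(415)/0.226 = 150.685 atm
vdW: P = RT/(V_m − b) − a/V_m² = 34.0549/0.209500 − 0.209/0.0510760 = 162.553 − 4.09194 = 158.461 atm
Ratio = 158.461/150.685 = 1.052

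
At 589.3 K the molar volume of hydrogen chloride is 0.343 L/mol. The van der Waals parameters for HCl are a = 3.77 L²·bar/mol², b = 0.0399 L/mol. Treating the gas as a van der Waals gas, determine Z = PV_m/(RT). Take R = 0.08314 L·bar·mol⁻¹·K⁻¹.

Z ≈ 0.9073

P = RT/(V_m − b) − a/V_m² = (0.08314)(589.3)/(0.343 − 0.0399) − 3.77/(0.343)²
  = 48.994/0.30310 − 32.044 = 161.64 − 32.044 = 129.60 bar
Z = PV_m/(RT) = (129.60)(0.343)/((0.08314)(589.3)) = 44.453/48.994 = 0.9073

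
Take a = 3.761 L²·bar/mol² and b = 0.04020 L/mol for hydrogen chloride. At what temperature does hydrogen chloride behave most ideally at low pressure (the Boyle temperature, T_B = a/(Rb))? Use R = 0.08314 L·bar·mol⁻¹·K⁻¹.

T_B ≈ 1125 K

For a van der Waals gas the second virial coefficient B₂ = b − a/(RT) vanishes at T_B = a/(Rb).
T_B = 3.761/(0.08314×0.04020) = 3.761/0.0033422 = 1125 K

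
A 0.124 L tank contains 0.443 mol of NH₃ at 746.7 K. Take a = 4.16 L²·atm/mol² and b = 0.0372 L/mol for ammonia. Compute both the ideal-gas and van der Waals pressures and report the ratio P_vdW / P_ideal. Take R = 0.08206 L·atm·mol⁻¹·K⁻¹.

P_vdW / P_ideal ≈ 0.9107

Ideal: P_ideal = nRT/V = (0.443)(0.08206)(746.7)/0.124 = 218.907 atm
vdW: P = nRT/(V − nb) − a n²/V² = 27.1445/0.107520 − 0.816396/0.0153760 = 252.460 − 53.0955 = 199.365 atm
Ratio = 199.365/218.907 = 0.9107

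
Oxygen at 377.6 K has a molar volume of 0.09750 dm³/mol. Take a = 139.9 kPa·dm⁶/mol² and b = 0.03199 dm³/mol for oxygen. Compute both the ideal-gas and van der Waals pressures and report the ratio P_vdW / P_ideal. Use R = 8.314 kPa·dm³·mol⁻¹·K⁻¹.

P_vdW / P_ideal ≈ 1.031

Ideal: P_ideal = RT/V_m = (8.314)(377.6)/0.09750 = 32198.6 kPa
vdW: P = RT/(V_m − b) − a/V_m² = 3139.37/0.0655100 − 139.9/0.00950625 = 47922.0 − 14716.6 = 33205.4 kPa
Ratio = 33205.4/32198.6 = 1.031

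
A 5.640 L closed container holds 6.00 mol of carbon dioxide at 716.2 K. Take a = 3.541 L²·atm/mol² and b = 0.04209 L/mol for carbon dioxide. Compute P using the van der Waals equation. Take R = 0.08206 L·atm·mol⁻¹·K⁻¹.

P ≈ 61.45 atm

P = nRT/(V − nb) − a n²/V²
nRT/(V − nb) = (6.00)(0.08206)(716.2)/(5.640 − 6.00×0.04209) = 352.63/5.3875 = 65.453 atm
a n²/V² = (3.541)(6.00)²/(5.640)² = 4.0075 atm
P = 65.453 − 4.0075 = 61.45 atm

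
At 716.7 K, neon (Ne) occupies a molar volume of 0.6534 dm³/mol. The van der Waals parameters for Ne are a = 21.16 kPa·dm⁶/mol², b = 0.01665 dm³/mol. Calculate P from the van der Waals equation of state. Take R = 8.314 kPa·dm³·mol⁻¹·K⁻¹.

P ≈ 9308 kPa

P = RT/(V_m − b) − a/V_m²
RT/(V_m − b) = (8.314)(716.7)/(0.6534 − 0.01665) = 5958.6/0.63675 = 9357.8 kPa
a/V_m² = 21.16/(0.6534)² = 49.563 kPa
P = 9357.8 − 49.563 = 9308 kPa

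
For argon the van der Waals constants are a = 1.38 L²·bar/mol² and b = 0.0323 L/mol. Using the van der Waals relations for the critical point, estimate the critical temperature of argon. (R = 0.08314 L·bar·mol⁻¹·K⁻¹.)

T_c ≈ 152.3 K

For a van der Waals gas, T_c = 8a/(27Rb).
T_c = 8×1.38/(27×0.08314×0.0323) = 11.040/0.072506 = 152.3 K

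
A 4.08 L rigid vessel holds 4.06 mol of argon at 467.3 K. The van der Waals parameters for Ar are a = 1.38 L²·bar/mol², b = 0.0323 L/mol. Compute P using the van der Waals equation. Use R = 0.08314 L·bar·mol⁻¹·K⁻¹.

P = nRT/(V − nb) − a n²/V²
nRT/(V − nb) = (4.06)(0.08314)(467.3)/(4.08 − 4.06×0.0323) = 157.74/3.9489 = 39.945 bar
a n²/V² = (1.38)(4.06)²/(4.08)² = 1.3665 bar
P = 39.945 − 1.3665 = 38.58 bar

P ≈ 38.58 bar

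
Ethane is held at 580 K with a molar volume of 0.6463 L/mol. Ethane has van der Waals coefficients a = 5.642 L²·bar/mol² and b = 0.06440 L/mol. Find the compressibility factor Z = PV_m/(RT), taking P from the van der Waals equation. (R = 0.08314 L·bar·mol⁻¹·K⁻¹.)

Z ≈ 0.9296

P = RT/(V_m − b) − a/V_m² = (0.08314)(580)/(0.6463 − 0.06440) − 5.642/(0.6463)²
  = 48.221/0.58190 − 13.507 = 82.868 − 13.507 = 69.361 bar
Z = PV_m/(RT) = (69.361)(0.6463)/((0.08314)(580)) = 44.828/48.221 = 0.9296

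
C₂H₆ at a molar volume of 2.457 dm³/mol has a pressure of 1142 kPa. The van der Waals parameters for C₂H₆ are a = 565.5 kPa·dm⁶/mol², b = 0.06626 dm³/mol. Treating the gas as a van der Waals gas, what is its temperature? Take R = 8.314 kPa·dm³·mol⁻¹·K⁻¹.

T ≈ 355.3 K

T = (P + a/V_m²)(V_m − b)/R
P + a/V_m² = 1142 + 565.5/(2.457)² = 1235.7 kPa
V_m − b = 2.457 − 0.06626 = 2.3907 dm³/mol
T = (1235.7)(2.3907)/8.314 = 355.3 K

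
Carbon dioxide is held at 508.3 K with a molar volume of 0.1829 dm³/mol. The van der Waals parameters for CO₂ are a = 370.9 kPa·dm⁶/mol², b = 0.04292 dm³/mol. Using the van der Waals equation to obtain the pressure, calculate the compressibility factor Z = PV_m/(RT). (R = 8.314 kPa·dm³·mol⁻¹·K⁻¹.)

P = RT/(V_m − b) − a/V_m² = (8.314)(508.3)/(0.1829 − 0.04292) − 370.9/(0.1829)²
  = 4226.0/0.13998 − 11087 = 30190 − 11087 = 19103 kPa
Z = PV_m/(RT) = (19103)(0.1829)/((8.314)(508.3)) = 3493.9/4226.0 = 0.8268

Z ≈ 0.8268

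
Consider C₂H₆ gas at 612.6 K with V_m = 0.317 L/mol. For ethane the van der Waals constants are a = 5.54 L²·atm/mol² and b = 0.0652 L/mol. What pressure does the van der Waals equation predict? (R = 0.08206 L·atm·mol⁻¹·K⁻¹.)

P = RT/(V_m − b) − a/V_m²
RT/(V_m − b) = (0.08206)(612.6)/(0.317 − 0.0652) = 50.270/0.25180 = 199.64 atm
a/V_m² = 5.54/(0.317)² = 55.130 atm
P = 199.64 − 55.130 = 144.5 atm

P ≈ 144.5 atm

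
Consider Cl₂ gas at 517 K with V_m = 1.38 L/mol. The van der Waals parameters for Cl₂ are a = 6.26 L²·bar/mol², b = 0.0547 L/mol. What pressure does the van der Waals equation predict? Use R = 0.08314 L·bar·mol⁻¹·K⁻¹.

P ≈ 29.15 bar

P = RT/(V_m − b) − a/V_m²
RT/(V_m − b) = (0.08314)(517)/(1.38 − 0.0547) = 42.983/1.3253 = 32.433 bar
a/V_m² = 6.26/(1.38)² = 3.2871 bar
P = 32.433 − 3.2871 = 29.15 bar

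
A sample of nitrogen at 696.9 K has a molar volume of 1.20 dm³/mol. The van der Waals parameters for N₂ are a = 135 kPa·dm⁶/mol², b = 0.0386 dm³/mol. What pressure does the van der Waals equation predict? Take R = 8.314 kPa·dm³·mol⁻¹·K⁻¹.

P ≈ 4895 kPa

P = RT/(V_m − b) − a/V_m²
RT/(V_m − b) = (8.314)(696.9)/(1.20 − 0.0386) = 5794.0/1.1614 = 4988.8 kPa
a/V_m² = 135/(1.20)² = 93.750 kPa
P = 4988.8 − 93.750 = 4895 kPa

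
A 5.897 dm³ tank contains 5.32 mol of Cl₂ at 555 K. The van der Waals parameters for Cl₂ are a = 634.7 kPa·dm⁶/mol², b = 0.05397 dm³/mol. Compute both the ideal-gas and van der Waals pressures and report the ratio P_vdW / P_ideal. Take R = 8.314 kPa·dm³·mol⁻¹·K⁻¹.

P_vdW / P_ideal ≈ 0.9271

Ideal: P_ideal = nRT/V = (5.32)(8.314)(555)/5.897 = 4162.78 kPa
vdW: P = nRT/(V − nb) − a n²/V² = 24547.9/5.60988 − 17963.5/34.7746 = 4375.83 − 516.570 = 3859.26 kPa
Ratio = 3859.26/4162.78 = 0.9271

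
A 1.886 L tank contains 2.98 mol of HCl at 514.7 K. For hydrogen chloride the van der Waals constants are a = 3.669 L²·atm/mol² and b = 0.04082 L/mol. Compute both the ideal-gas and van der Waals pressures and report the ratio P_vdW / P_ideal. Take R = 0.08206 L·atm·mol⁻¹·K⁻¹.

P_vdW / P_ideal ≈ 0.9317

Ideal: P_ideal = nRT/V = (2.98)(0.08206)(514.7)/1.886 = 66.7360 atm
vdW: P = nRT/(V − nb) − a n²/V² = 125.864/1.76436 − 32.5822/3.55700 = 71.3369 − 9.16002 = 62.1769 atm
Ratio = 62.1769/66.7360 = 0.9317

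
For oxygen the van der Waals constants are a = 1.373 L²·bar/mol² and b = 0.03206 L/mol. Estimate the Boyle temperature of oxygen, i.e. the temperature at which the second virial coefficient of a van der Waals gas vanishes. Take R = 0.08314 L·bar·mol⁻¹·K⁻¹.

For a van der Waals gas the second virial coefficient B₂ = b − a/(RT) vanishes at T_B = a/(Rb).
T_B = 1.373/(0.08314×0.03206) = 1.373/0.0026655 = 515.1 K

T_B ≈ 515.1 K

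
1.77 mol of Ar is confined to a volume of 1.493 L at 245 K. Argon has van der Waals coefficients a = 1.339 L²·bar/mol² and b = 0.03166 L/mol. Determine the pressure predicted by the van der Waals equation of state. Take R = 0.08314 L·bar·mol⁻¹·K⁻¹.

P ≈ 23.21 bar

P = nRT/(V − nb) − a n²/V²
nRT/(V − nb) = (1.77)(0.08314)(245)/(1.493 − 1.77×0.03166) = 36.054/1.4370 = 25.090 bar
a n²/V² = (1.339)(1.77)²/(1.493)² = 1.8819 bar
P = 25.090 − 1.8819 = 23.21 bar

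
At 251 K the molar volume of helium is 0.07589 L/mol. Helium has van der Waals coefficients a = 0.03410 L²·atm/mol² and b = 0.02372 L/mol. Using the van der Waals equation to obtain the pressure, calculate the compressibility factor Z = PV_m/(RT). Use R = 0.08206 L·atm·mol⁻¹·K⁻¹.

Z ≈ 1.433

P = RT/(V_m − b) − a/V_m² = (0.08206)(251)/(0.07589 − 0.02372) − 0.03410/(0.07589)²
  = 20.597/0.052170 − 5.9209 = 394.81 − 5.9209 = 388.89 atm
Z = PV_m/(RT) = (388.89)(0.07589)/((0.08206)(251)) = 29.513/20.597 = 1.433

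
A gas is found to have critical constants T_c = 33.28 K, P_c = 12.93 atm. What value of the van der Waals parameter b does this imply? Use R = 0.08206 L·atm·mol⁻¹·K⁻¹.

From T_c = 8a/(27Rb) and P_c = a/(27b²): b = R T_c/(8 P_c).
b = (0.08206)(33.28)/(8×12.93) = 2.7310/103.44 = 0.02640 L/mol

b ≈ 0.02640 L/mol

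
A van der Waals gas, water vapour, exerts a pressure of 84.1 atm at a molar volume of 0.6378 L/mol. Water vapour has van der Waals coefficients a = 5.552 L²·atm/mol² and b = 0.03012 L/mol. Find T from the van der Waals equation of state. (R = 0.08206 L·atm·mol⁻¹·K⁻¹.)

T = (P + a/V_m²)(V_m − b)/R
P + a/V_m² = 84.1 + 5.552/(0.6378)² = 97.748 atm
V_m − b = 0.6378 − 0.03012 = 0.60768 L/mol
T = (97.748)(0.60768)/0.08206 = 723.9 K

T ≈ 723.9 K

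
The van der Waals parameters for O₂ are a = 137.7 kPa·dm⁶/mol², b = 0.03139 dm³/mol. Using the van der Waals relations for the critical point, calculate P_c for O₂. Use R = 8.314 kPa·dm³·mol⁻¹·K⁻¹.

For a van der Waals gas, P_c = a/(27b²).
P_c = 137.7/(27×(0.03139)²) = 137.7/0.026604 = 5176 kPa

P_c ≈ 5176 kPa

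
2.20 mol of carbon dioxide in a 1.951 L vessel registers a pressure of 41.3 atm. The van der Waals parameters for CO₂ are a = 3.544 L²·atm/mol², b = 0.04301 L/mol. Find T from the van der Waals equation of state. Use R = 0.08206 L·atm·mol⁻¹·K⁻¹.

T = (P + a n²/V²)(V − nb)/(nR)
P + a n²/V² = 41.3 + (3.544)(2.20)²/(1.951)² = 45.806 atm
V − nb = 1.951 − (2.20)(0.04301) = 1.8564 L
T = (45.806)(1.8564)/((2.20)(0.08206)) = 471.0 K

T ≈ 471.0 K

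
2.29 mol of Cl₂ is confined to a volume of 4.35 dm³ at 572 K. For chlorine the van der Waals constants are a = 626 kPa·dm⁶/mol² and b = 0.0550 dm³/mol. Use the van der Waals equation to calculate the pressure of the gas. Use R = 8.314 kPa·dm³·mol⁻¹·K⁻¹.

P = nRT/(V − nb) − a n²/V²
nRT/(V − nb) = (2.29)(8.314)(572)/(4.35 − 2.29×0.0550) = 10890/4.2241 = 2578.1 kPa
a n²/V² = (626)(2.29)²/(4.35)² = 173.49 kPa
P = 2578.1 − 173.49 = 2405 kPa

P ≈ 2405 kPa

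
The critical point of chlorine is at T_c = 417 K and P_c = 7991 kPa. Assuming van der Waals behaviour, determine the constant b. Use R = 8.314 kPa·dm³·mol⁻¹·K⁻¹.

b ≈ 0.05423 dm³/mol

From T_c = 8a/(27Rb) and P_c = a/(27b²): b = R T_c/(8 P_c).
b = (8.314)(417)/(8×7991) = 3466.9/63928 = 0.05423 dm³/mol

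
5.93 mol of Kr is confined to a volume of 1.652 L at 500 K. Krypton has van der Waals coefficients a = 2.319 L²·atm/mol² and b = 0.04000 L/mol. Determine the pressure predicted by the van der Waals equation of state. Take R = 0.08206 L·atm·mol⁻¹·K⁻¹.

P = nRT/(V − nb) − a n²/V²
nRT/(V − nb) = (5.93)(0.08206)(500)/(1.652 − 5.93×0.04000) = 243.31/1.4148 = 171.97 atm
a n²/V² = (2.319)(5.93)²/(1.652)² = 29.881 atm
P = 171.97 − 29.881 = 142.1 atm

P ≈ 142.1 atm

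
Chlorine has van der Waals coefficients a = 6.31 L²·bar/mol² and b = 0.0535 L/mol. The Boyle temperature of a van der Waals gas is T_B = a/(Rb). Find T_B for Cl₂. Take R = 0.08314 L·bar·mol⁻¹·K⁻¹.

T_B ≈ 1419 K

For a van der Waals gas the second virial coefficient B₂ = b − a/(RT) vanishes at T_B = a/(Rb).
T_B = 6.31/(0.08314×0.0535) = 6.31/0.0044480 = 1419 K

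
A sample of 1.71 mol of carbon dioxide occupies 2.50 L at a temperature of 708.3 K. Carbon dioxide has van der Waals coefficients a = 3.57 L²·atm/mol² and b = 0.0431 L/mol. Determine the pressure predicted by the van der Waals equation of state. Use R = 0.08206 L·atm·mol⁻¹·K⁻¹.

P ≈ 39.29 atm

P = nRT/(V − nb) − a n²/V²
nRT/(V − nb) = (1.71)(0.08206)(708.3)/(2.50 − 1.71×0.0431) = 99.390/2.4263 = 40.964 atm
a n²/V² = (3.57)(1.71)²/(2.50)² = 1.6702 atm
P = 40.964 − 1.6702 = 39.29 atm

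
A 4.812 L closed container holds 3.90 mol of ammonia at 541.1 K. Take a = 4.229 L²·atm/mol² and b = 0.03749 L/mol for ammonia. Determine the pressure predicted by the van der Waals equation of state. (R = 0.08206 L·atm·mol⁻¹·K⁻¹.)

P = nRT/(V − nb) − a n²/V²
nRT/(V − nb) = (3.90)(0.08206)(541.1)/(4.812 − 3.90×0.03749) = 173.17/4.6658 = 37.115 atm
a n²/V² = (4.229)(3.90)²/(4.812)² = 2.7779 atm
P = 37.115 − 2.7779 = 34.34 atm

P ≈ 34.34 atm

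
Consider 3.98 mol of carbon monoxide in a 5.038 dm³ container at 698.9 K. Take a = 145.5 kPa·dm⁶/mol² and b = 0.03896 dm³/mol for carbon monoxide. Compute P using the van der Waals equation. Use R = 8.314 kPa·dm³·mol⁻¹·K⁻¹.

P = nRT/(V − nb) − a n²/V²
nRT/(V − nb) = (3.98)(8.314)(698.9)/(5.038 − 3.98×0.03896) = 23126/4.8829 = 4736.1 kPa
a n²/V² = (145.5)(3.98)²/(5.038)² = 90.806 kPa
P = 4736.1 − 90.806 = 4645 kPa

P ≈ 4645 kPa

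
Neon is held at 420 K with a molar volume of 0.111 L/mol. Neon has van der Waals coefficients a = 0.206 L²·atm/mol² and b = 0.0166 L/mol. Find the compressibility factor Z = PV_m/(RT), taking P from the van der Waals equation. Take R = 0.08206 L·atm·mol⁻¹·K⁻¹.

P = RT/(V_m − b) − a/V_m² = (0.08206)(420)/(0.111 − 0.0166) − 0.206/(0.111)²
  = 34.465/0.094400 − 16.719 = 365.10 − 16.719 = 348.38 atm
Z = PV_m/(RT) = (348.38)(0.111)/((0.08206)(420)) = 38.670/34.465 = 1.122

Z ≈ 1.122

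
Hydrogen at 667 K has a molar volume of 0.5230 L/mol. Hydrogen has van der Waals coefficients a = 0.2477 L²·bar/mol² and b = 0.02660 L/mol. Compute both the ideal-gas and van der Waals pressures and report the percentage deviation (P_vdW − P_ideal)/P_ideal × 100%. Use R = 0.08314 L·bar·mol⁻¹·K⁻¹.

Ideal: P_ideal = RT/V_m = (0.08314)(667)/0.5230 = 106.031 bar
vdW: P = RT/(V_m − b) − a/V_m² = 55.4544/0.496400 − 0.2477/0.273529 = 111.713 − 0.905571 = 110.807 bar
% deviation = (110.807 − 106.031)/106.031 × 100% = 4.50%

4.50 %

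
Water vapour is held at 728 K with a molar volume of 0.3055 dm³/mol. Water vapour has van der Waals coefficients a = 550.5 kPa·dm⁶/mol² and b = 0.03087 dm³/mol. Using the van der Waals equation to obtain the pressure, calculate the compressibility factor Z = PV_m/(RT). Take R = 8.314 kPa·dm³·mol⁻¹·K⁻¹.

Z ≈ 0.8147

P = RT/(V_m − b) − a/V_m² = (8.314)(728)/(0.3055 − 0.03087) − 550.5/(0.3055)²
  = 6052.6/0.27463 − 5898.4 = 22039 − 5898.4 = 16141 kPa
Z = PV_m/(RT) = (16141)(0.3055)/((8.314)(728)) = 4931.1/6052.6 = 0.8147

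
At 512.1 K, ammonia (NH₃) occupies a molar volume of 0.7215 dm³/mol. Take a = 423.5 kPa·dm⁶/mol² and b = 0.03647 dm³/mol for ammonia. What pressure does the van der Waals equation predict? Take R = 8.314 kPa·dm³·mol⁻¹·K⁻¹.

P ≈ 5402 kPa

P = RT/(V_m − b) − a/V_m²
RT/(V_m − b) = (8.314)(512.1)/(0.7215 − 0.03647) = 4257.6/0.68503 = 6215.2 kPa
a/V_m² = 423.5/(0.7215)² = 813.54 kPa
P = 6215.2 − 813.54 = 5402 kPa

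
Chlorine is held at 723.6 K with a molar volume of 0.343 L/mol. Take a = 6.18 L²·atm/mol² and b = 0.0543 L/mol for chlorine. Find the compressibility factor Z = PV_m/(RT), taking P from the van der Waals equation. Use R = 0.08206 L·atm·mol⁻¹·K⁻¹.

P = RT/(V_m − b) − a/V_m² = (0.08206)(723.6)/(0.343 − 0.0543) − 6.18/(0.343)²
  = 59.379/0.28870 − 52.529 = 205.68 − 52.529 = 153.15 atm
Z = PV_m/(RT) = (153.15)(0.343)/((0.08206)(723.6)) = 52.530/59.379 = 0.8847

Z ≈ 0.8847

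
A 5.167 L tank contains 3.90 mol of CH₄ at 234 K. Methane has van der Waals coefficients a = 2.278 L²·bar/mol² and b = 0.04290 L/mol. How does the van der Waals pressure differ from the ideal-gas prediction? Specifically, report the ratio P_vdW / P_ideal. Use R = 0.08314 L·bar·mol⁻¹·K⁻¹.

P_vdW / P_ideal ≈ 0.9451

Ideal: P_ideal = nRT/V = (3.90)(0.08314)(234)/5.167 = 14.6843 bar
vdW: P = nRT/(V − nb) − a n²/V² = 75.8736/4.99969 − 34.6484/26.6979 = 15.1757 − 1.29779 = 13.8779 bar
Ratio = 13.8779/14.6843 = 0.9451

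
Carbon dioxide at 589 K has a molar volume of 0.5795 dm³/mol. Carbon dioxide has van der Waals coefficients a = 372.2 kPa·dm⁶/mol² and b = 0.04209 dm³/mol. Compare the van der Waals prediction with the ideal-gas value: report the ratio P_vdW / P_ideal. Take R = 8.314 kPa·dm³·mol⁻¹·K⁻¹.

Ideal: P_ideal = RT/V_m = (8.314)(589)/0.5795 = 8450.30 kPa
vdW: P = RT/(V_m − b) − a/V_m² = 4896.95/0.537410 − 372.2/0.335820 = 9112.13 − 1108.33 = 8003.80 kPa
Ratio = 8003.80/8450.30 = 0.9472

P_vdW / P_ideal ≈ 0.9472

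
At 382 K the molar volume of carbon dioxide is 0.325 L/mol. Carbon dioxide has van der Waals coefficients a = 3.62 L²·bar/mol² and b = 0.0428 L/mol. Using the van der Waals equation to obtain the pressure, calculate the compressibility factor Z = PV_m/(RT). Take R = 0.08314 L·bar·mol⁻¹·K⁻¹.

P = RT/(V_m − b) − a/V_m² = (0.08314)(382)/(0.325 − 0.0428) − 3.62/(0.325)²
  = 31.759/0.28220 − 34.272 = 112.54 − 34.272 = 78.27 bar
Z = PV_m/(RT) = (78.27)(0.325)/((0.08314)(382)) = 25.438/31.759 = 0.8010

Z ≈ 0.8010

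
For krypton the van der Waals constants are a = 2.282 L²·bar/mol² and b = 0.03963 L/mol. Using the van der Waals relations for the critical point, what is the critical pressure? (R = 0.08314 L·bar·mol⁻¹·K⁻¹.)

For a van der Waals gas, P_c = a/(27b²).
P_c = 2.282/(27×(0.03963)²) = 2.282/0.042404 = 53.82 bar

P_c ≈ 53.82 bar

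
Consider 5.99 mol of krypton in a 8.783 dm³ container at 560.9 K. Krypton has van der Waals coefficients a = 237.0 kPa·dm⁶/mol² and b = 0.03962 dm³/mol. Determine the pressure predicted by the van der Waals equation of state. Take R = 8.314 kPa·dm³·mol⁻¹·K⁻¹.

P ≈ 3158 kPa

P = nRT/(V − nb) − a n²/V²
nRT/(V − nb) = (5.99)(8.314)(560.9)/(8.783 − 5.99×0.03962) = 27933/8.5457 = 3268.7 kPa
a n²/V² = (237.0)(5.99)²/(8.783)² = 110.23 kPa
P = 3268.7 − 110.23 = 3158 kPa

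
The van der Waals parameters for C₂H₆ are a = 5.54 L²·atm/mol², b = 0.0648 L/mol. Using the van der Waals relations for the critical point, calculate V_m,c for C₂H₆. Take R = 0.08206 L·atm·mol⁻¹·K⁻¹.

For a van der Waals gas, V_m,c = 3b.
V_m,c = 3×0.0648 = 0.1944 L/mol

V_m,c ≈ 0.1944 L/mol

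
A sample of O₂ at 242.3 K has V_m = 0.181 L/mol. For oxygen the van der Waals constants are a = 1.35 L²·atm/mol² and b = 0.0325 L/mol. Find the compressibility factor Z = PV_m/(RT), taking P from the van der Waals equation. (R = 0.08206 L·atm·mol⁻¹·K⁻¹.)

P = RT/(V_m − b) − a/V_m² = (0.08206)(242.3)/(0.181 − 0.0325) − 1.35/(0.181)²
  = 19.883/0.14850 − 41.208 = 133.89 − 41.208 = 92.68 atm
Z = PV_m/(RT) = (92.68)(0.181)/((0.08206)(242.3)) = 16.775/19.883 = 0.8437

Z ≈ 0.8437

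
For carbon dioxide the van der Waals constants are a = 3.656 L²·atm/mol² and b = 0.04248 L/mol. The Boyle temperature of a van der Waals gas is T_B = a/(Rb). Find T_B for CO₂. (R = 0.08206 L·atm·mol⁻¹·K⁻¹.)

For a van der Waals gas the second virial coefficient B₂ = b − a/(RT) vanishes at T_B = a/(Rb).
T_B = 3.656/(0.08206×0.04248) = 3.656/0.0034859 = 1049 K

T_B ≈ 1049 K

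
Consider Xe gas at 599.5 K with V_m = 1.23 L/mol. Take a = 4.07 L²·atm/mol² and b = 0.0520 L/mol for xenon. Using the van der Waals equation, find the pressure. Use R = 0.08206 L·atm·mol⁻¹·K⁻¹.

P = RT/(V_m − b) − a/V_m²
RT/(V_m − b) = (0.08206)(599.5)/(1.23 − 0.0520) = 49.195/1.1780 = 41.761 atm
a/V_m² = 4.07/(1.23)² = 2.6902 atm
P = 41.761 − 2.6902 = 39.07 atm

P ≈ 39.07 atm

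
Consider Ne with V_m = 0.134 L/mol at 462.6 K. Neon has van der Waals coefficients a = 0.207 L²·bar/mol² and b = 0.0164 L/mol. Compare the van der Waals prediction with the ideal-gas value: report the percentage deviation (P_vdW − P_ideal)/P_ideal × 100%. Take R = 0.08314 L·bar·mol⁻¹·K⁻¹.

Ideal: P_ideal = RT/V_m = (0.08314)(462.6)/0.134 = 287.019 bar
vdW: P = RT/(V_m − b) − a/V_m² = 38.4606/0.117600 − 0.207/0.0179560 = 327.046 − 11.5282 = 315.518 bar
% deviation = (315.518 − 287.019)/287.019 × 100% = 9.93%

9.93 %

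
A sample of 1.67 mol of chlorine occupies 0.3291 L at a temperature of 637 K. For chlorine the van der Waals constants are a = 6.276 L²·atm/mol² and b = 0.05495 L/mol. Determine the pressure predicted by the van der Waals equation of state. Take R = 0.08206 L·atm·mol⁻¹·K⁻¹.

P = nRT/(V − nb) − a n²/V²
nRT/(V − nb) = (1.67)(0.08206)(637)/(0.3291 − 1.67×0.05495) = 87.295/0.23733 = 367.82 atm
a n²/V² = (6.276)(1.67)²/(0.3291)² = 161.61 atm
P = 367.82 − 161.61 = 206.2 atm

P ≈ 206.2 atm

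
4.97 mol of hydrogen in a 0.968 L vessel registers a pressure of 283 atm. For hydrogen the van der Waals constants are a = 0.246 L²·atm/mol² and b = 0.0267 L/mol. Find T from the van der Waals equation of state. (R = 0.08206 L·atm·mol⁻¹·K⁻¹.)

T = (P + a n²/V²)(V − nb)/(nR)
P + a n²/V² = 283 + (0.246)(4.97)²/(0.968)² = 289.48 atm
V − nb = 0.968 − (4.97)(0.0267) = 0.83530 L
T = (289.48)(0.83530)/((4.97)(0.08206)) = 592.9 K

T ≈ 592.9 K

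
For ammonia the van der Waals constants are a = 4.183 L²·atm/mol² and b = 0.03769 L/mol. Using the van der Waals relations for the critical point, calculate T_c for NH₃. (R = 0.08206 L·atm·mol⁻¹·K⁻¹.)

T_c ≈ 400.7 K

For a van der Waals gas, T_c = 8a/(27Rb).
T_c = 8×4.183/(27×0.08206×0.03769) = 33.464/0.083507 = 400.7 K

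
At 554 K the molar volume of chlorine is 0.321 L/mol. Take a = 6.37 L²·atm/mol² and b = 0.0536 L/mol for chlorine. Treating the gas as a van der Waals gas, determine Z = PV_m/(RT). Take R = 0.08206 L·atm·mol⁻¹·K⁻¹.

P = RT/(V_m − b) − a/V_m² = (0.08206)(554)/(0.321 − 0.0536) − 6.37/(0.321)²
  = 45.461/0.26740 − 61.820 = 170.01 − 61.820 = 108.19 atm
Z = PV_m/(RT) = (108.19)(0.321)/((0.08206)(554)) = 34.729/45.461 = 0.7639

Z ≈ 0.7639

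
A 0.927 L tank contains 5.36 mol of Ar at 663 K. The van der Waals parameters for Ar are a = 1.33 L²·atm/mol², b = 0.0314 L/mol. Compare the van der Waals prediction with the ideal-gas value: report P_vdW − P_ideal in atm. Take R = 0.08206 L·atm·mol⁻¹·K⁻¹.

ΔP ≈ 25.32 atm

Ideal: P_ideal = nRT/V = (5.36)(0.08206)(663)/0.927 = 314.579 atm
vdW: P = nRT/(V − nb) − a n²/V² = 291.615/0.758696 − 38.2104/0.859329 = 384.363 − 44.4654 = 339.898 atm
ΔP = 339.898 − 314.579 = 25.32 atm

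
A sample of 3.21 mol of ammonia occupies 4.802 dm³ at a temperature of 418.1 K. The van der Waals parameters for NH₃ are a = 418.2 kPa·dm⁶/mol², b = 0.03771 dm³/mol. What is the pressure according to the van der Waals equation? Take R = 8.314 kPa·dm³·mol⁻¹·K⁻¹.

P = nRT/(V − nb) − a n²/V²
nRT/(V − nb) = (3.21)(8.314)(418.1)/(4.802 − 3.21×0.03771) = 11158/4.6810 = 2383.7 kPa
a n²/V² = (418.2)(3.21)²/(4.802)² = 186.87 kPa
P = 2383.7 − 186.87 = 2197 kPa

P ≈ 2197 kPa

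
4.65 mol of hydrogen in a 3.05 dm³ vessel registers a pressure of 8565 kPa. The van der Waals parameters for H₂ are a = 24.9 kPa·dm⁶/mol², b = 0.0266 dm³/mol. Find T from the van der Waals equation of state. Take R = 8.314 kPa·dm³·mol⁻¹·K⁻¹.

T = (P + a n²/V²)(V − nb)/(nR)
P + a n²/V² = 8565 + (24.9)(4.65)²/(3.05)² = 8622.9 kPa
V − nb = 3.05 − (4.65)(0.0266) = 2.9263 dm³
T = (8622.9)(2.9263)/((4.65)(8.314)) = 652.7 K

T ≈ 652.7 K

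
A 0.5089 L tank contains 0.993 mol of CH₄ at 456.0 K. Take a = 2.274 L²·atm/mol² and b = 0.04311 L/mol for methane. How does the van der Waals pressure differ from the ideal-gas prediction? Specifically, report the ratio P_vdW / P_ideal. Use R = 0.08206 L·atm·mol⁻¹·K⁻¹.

Ideal: P_ideal = nRT/V = (0.993)(0.08206)(456.0)/0.5089 = 73.0152 atm
vdW: P = nRT/(V − nb) − a n²/V² = 37.1574/0.466092 − 2.24228/0.258979 = 79.7212 − 8.65815 = 71.0631 atm
Ratio = 71.0631/73.0152 = 0.9733

P_vdW / P_ideal ≈ 0.9733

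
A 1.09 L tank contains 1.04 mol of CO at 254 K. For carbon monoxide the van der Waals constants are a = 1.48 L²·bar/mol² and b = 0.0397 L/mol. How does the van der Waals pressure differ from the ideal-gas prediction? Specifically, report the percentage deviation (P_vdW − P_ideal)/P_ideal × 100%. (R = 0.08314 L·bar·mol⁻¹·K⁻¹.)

-2.75 %

Ideal: P_ideal = nRT/V = (1.04)(0.08314)(254)/1.09 = 20.1489 bar
vdW: P = nRT/(V − nb) − a n²/V² = 21.9623/1.04871 − 1.60077/1.18810 = 20.9422 − 1.34734 = 19.5949 bar
% deviation = (19.5949 − 20.1489)/20.1489 × 100% = -2.75%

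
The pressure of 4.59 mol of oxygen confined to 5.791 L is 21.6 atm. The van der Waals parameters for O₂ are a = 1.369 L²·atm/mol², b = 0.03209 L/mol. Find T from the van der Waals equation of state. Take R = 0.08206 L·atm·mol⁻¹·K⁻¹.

T ≈ 336.5 K

T = (P + a n²/V²)(V − nb)/(nR)
P + a n²/V² = 21.6 + (1.369)(4.59)²/(5.791)² = 22.460 atm
V − nb = 5.791 − (4.59)(0.03209) = 5.6437 L
T = (22.460)(5.6437)/((4.59)(0.08206)) = 336.5 K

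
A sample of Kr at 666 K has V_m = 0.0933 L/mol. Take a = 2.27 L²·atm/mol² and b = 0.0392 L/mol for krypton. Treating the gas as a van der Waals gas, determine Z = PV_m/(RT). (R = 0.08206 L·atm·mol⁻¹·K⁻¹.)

P = RT/(V_m − b) − a/V_m² = (0.08206)(666)/(0.0933 − 0.0392) − 2.27/(0.0933)²
  = 54.652/0.054100 − 260.77 = 1010.2 − 260.77 = 749.4 atm
Z = PV_m/(RT) = (749.4)(0.0933)/((0.08206)(666)) = 69.919/54.652 = 1.279

Z ≈ 1.279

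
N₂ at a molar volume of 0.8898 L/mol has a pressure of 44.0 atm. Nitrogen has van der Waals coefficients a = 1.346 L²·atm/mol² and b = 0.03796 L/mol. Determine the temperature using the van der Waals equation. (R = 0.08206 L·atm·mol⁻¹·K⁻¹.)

T ≈ 474.4 K

T = (P + a/V_m²)(V_m − b)/R
P + a/V_m² = 44.0 + 1.346/(0.8898)² = 45.700 atm
V_m − b = 0.8898 − 0.03796 = 0.85184 L/mol
T = (45.700)(0.85184)/0.08206 = 474.4 K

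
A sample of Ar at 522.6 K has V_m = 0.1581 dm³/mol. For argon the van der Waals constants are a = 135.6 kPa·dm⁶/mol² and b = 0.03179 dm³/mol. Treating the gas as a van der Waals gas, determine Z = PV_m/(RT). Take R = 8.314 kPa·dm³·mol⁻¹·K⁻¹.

Z ≈ 1.054

P = RT/(V_m − b) − a/V_m² = (8.314)(522.6)/(0.1581 − 0.03179) − 135.6/(0.1581)²
  = 4344.9/0.12631 − 5425.0 = 34399 − 5425.0 = 28974 kPa
Z = PV_m/(RT) = (28974)(0.1581)/((8.314)(522.6)) = 4580.8/4344.9 = 1.054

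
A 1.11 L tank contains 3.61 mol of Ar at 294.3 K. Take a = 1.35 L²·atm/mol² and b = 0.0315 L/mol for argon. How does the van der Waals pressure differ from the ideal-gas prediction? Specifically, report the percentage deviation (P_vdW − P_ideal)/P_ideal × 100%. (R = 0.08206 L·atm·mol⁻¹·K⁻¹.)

Ideal: P_ideal = nRT/V = (3.61)(0.08206)(294.3)/1.11 = 78.5427 atm
vdW: P = nRT/(V − nb) − a n²/V² = 87.1824/0.996285 − 17.5933/1.23210 = 87.5075 − 14.2791 = 73.2284 atm
% deviation = (73.2284 − 78.5427)/78.5427 × 100% = -6.77%

-6.77 %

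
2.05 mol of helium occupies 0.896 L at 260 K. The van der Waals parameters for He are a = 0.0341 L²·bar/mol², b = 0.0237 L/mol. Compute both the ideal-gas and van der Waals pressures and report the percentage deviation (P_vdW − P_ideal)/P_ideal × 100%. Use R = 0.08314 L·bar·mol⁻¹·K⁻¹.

5.37 %

Ideal: P_ideal = nRT/V = (2.05)(0.08314)(260)/0.896 = 49.4572 bar
vdW: P = nRT/(V − nb) − a n²/V² = 44.3136/0.847415 − 0.143305/0.802816 = 52.2927 − 0.178503 = 52.1142 bar
% deviation = (52.1142 − 49.4572)/49.4572 × 100% = 5.37%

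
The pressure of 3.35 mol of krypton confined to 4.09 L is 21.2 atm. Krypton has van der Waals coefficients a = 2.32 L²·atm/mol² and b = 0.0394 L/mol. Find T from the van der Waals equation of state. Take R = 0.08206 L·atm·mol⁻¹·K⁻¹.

T = (P + a n²/V²)(V − nb)/(nR)
P + a n²/V² = 21.2 + (2.32)(3.35)²/(4.09)² = 22.756 atm
V − nb = 4.09 − (3.35)(0.0394) = 3.9580 L
T = (22.756)(3.9580)/((3.35)(0.08206)) = 327.6 K

T ≈ 327.6 K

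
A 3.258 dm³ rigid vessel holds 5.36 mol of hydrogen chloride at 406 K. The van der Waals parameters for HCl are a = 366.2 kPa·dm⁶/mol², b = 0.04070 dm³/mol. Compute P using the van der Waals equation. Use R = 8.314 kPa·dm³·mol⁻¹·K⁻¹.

P = nRT/(V − nb) − a n²/V²
nRT/(V − nb) = (5.36)(8.314)(406)/(3.258 − 5.36×0.04070) = 18093/3.0398 = 5952.0 kPa
a n²/V² = (366.2)(5.36)²/(3.258)² = 991.16 kPa
P = 5952.0 − 991.16 = 4961 kPa

P ≈ 4961 kPa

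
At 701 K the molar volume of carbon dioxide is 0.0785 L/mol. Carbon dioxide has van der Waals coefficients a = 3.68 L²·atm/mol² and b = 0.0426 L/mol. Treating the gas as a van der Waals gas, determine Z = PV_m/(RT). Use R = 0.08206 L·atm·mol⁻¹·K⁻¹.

P = RT/(V_m − b) − a/V_m² = (0.08206)(701)/(0.0785 − 0.0426) − 3.68/(0.0785)²
  = 57.524/0.035900 − 597.18 = 1602.3 − 597.18 = 1005.1 atm
Z = PV_m/(RT) = (1005.1)(0.0785)/((0.08206)(701)) = 78.900/57.524 = 1.372

Z ≈ 1.372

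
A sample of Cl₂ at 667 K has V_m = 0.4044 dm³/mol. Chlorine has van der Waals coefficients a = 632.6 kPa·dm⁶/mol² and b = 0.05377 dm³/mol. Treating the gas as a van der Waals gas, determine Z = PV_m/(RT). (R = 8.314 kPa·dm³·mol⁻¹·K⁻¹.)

Z ≈ 0.8713

P = RT/(V_m − b) − a/V_m² = (8.314)(667)/(0.4044 − 0.05377) − 632.6/(0.4044)²
  = 5545.4/0.35063 − 3868.2 = 15816 − 3868.2 = 11948 kPa
Z = PV_m/(RT) = (11948)(0.4044)/((8.314)(667)) = 4831.8/5545.4 = 0.8713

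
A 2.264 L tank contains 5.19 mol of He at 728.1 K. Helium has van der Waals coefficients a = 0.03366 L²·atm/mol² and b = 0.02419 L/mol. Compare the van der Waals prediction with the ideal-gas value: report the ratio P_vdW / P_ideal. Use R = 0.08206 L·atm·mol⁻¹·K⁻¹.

P_vdW / P_ideal ≈ 1.057

Ideal: P_ideal = nRT/V = (5.19)(0.08206)(728.1)/2.264 = 136.966 atm
vdW: P = nRT/(V − nb) − a n²/V² = 310.092/2.13845 − 0.906669/5.12570 = 145.008 − 0.176887 = 144.831 atm
Ratio = 144.831/136.966 = 1.057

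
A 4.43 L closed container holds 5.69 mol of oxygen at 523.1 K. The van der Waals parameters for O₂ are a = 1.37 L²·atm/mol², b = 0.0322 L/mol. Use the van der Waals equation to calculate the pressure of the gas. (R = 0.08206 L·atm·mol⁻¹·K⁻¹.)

P = nRT/(V − nb) − a n²/V²
nRT/(V − nb) = (5.69)(0.08206)(523.1)/(4.43 − 5.69×0.0322) = 244.25/4.2468 = 57.514 atm
a n²/V² = (1.37)(5.69)²/(4.43)² = 2.2602 atm
P = 57.514 − 2.2602 = 55.25 atm

P ≈ 55.25 atm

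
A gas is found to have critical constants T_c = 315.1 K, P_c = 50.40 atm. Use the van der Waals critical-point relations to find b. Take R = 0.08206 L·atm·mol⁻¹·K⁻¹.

b ≈ 0.06413 L/mol

From T_c = 8a/(27Rb) and P_c = a/(27b²): b = R T_c/(8 P_c).
b = (0.08206)(315.1)/(8×50.40) = 25.857/403.20 = 0.06413 L/mol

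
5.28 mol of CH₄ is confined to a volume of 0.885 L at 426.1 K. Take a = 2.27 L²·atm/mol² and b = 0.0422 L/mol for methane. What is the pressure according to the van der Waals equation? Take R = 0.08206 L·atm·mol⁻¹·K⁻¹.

P ≈ 198.0 atm

P = nRT/(V − nb) − a n²/V²
nRT/(V − nb) = (5.28)(0.08206)(426.1)/(0.885 − 5.28×0.0422) = 184.62/0.66218 = 278.81 atm
a n²/V² = (2.27)(5.28)²/(0.885)² = 80.799 atm
P = 278.81 − 80.799 = 198.0 atm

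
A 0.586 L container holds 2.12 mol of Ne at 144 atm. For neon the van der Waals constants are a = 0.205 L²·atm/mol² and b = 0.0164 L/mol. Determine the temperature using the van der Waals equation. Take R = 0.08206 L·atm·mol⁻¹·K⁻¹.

T ≈ 464.8 K

T = (P + a n²/V²)(V − nb)/(nR)
P + a n²/V² = 144 + (0.205)(2.12)²/(0.586)² = 146.68 atm
V − nb = 0.586 − (2.12)(0.0164) = 0.55123 L
T = (146.68)(0.55123)/((2.12)(0.08206)) = 464.8 K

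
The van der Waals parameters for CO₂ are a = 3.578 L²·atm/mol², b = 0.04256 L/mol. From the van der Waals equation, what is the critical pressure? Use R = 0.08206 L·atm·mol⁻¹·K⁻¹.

P_c ≈ 73.16 atm

For a van der Waals gas, P_c = a/(27b²).
P_c = 3.578/(27×(0.04256)²) = 3.578/0.048907 = 73.16 atm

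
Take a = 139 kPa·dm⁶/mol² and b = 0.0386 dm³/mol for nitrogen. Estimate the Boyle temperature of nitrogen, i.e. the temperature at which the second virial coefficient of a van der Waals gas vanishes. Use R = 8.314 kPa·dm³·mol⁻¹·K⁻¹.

For a van der Waals gas the second virial coefficient B₂ = b − a/(RT) vanishes at T_B = a/(Rb).
T_B = 139/(8.314×0.0386) = 139/0.32092 = 433.1 K

T_B ≈ 433.1 K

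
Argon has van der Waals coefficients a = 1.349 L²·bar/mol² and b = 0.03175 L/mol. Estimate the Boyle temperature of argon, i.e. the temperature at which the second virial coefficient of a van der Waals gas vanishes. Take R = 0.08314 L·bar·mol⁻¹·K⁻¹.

For a van der Waals gas the second virial coefficient B₂ = b − a/(RT) vanishes at T_B = a/(Rb).
T_B = 1.349/(0.08314×0.03175) = 1.349/0.0026397 = 511.0 K

T_B ≈ 511.0 K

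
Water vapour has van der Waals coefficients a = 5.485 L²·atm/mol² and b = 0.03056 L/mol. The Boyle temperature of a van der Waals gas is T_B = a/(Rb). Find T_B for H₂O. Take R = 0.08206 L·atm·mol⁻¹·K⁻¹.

For a van der Waals gas the second virial coefficient B₂ = b − a/(RT) vanishes at T_B = a/(Rb).
T_B = 5.485/(0.08206×0.03056) = 5.485/0.0025078 = 2187 K

T_B ≈ 2187 K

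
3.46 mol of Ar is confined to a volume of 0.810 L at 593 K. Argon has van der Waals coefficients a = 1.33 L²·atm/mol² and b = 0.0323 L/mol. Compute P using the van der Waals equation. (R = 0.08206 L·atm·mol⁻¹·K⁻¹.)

P ≈ 216.9 atm

P = nRT/(V − nb) − a n²/V²
nRT/(V − nb) = (3.46)(0.08206)(593)/(0.810 − 3.46×0.0323) = 168.37/0.69824 = 241.13 atm
a n²/V² = (1.33)(3.46)²/(0.810)² = 24.268 atm
P = 241.13 − 24.268 = 216.9 atm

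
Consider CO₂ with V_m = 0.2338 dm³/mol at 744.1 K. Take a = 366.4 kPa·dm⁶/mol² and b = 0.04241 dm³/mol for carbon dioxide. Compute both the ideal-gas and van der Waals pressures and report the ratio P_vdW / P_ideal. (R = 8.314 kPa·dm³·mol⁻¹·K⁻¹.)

P_vdW / P_ideal ≈ 0.9683

Ideal: P_ideal = RT/V_m = (8.314)(744.1)/0.2338 = 26460.4 kPa
vdW: P = RT/(V_m − b) − a/V_m² = 6186.45/0.191390 − 366.4/0.0546624 = 32323.8 − 6702.96 = 25620.8 kPa
Ratio = 25620.8/26460.4 = 0.9683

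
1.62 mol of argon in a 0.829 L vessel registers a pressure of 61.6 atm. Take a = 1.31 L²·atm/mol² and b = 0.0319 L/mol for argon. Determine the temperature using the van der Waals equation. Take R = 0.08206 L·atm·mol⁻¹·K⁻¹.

T ≈ 389.4 K

T = (P + a n²/V²)(V − nb)/(nR)
P + a n²/V² = 61.6 + (1.31)(1.62)²/(0.829)² = 66.603 atm
V − nb = 0.829 − (1.62)(0.0319) = 0.77732 L
T = (66.603)(0.77732)/((1.62)(0.08206)) = 389.4 K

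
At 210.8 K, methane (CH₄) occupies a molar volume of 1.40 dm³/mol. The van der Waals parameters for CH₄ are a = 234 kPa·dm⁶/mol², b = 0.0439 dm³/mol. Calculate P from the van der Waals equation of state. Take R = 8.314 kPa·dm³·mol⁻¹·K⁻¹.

P ≈ 1173 kPa

P = RT/(V_m − b) − a/V_m²
RT/(V_m − b) = (8.314)(210.8)/(1.40 − 0.0439) = 1752.6/1.3561 = 1292.4 kPa
a/V_m² = 234/(1.40)² = 119.39 kPa
P = 1292.4 − 119.39 = 1173 kPa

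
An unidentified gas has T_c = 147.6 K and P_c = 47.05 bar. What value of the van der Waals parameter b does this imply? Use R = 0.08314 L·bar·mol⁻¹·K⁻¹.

From T_c = 8a/(27Rb) and P_c = a/(27b²): b = R T_c/(8 P_c).
b = (0.08314)(147.6)/(8×47.05) = 12.271/376.40 = 0.03260 L/mol

b ≈ 0.03260 L/mol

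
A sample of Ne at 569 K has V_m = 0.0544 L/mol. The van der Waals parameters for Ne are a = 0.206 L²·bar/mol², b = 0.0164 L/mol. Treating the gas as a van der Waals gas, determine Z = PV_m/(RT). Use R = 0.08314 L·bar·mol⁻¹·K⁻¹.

P = RT/(V_m − b) − a/V_m² = (0.08314)(569)/(0.0544 − 0.0164) − 0.206/(0.0544)²
  = 47.307/0.038000 − 69.610 = 1244.9 − 69.610 = 1175.3 bar
Z = PV_m/(RT) = (1175.3)(0.0544)/((0.08314)(569)) = 63.936/47.307 = 1.352

Z ≈ 1.352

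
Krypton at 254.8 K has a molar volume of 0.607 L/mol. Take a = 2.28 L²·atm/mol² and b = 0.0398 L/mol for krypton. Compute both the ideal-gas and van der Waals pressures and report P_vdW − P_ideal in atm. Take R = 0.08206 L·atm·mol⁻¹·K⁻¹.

ΔP ≈ -3.771 atm

Ideal: P_ideal = RT/V_m = (0.08206)(254.8)/0.607 = 34.4463 atm
vdW: P = RT/(V_m − b) − a/V_m² = 20.9089/0.567200 − 2.28/0.368449 = 36.8634 − 6.18810 = 30.6753 atm
ΔP = 30.6753 − 34.4463 = -3.771 atm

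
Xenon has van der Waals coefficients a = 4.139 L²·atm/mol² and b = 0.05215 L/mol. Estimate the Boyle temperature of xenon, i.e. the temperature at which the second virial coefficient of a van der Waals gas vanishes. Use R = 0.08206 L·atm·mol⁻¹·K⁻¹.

T_B ≈ 967.2 K

For a van der Waals gas the second virial coefficient B₂ = b − a/(RT) vanishes at T_B = a/(Rb).
T_B = 4.139/(0.08206×0.05215) = 4.139/0.0042794 = 967.2 K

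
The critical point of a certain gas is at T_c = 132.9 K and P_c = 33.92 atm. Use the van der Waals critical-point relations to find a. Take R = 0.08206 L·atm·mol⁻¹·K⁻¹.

a ≈ 1.479 L²·atm/mol²

From T_c = 8a/(27Rb) and P_c = a/(27b²): a = 27 R² T_c²/(64 P_c).
a = 27×(0.08206)²×(132.9)²/(64×33.92) = 3211.3/2170.9 = 1.479 L²·atm/mol²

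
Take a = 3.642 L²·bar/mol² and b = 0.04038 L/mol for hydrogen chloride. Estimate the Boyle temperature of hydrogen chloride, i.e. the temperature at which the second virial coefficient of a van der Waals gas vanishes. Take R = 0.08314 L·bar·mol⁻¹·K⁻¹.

T_B ≈ 1085 K

For a van der Waals gas the second virial coefficient B₂ = b − a/(RT) vanishes at T_B = a/(Rb).
T_B = 3.642/(0.08314×0.04038) = 3.642/0.0033572 = 1085 K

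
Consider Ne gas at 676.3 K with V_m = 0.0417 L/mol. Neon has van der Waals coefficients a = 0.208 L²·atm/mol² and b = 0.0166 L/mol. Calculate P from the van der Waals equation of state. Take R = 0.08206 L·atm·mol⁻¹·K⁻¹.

P ≈ 2091 atm

P = RT/(V_m − b) − a/V_m²
RT/(V_m − b) = (0.08206)(676.3)/(0.0417 − 0.0166) = 55.497/0.025100 = 2211.0 atm
a/V_m² = 0.208/(0.0417)² = 119.62 atm
P = 2211.0 − 119.62 = 2091 atm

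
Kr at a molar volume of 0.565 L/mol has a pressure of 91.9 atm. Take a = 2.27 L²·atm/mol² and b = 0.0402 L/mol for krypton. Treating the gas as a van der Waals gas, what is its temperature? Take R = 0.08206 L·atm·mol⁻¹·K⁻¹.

T ≈ 633.2 K

T = (P + a/V_m²)(V_m − b)/R
P + a/V_m² = 91.9 + 2.27/(0.565)² = 99.011 atm
V_m − b = 0.565 − 0.0402 = 0.52480 L/mol
T = (99.011)(0.52480)/0.08206 = 633.2 K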